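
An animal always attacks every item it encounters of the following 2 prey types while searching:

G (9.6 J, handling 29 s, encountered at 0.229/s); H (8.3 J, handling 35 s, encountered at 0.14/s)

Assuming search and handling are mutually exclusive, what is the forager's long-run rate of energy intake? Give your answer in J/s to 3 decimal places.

R = (0.229×9.6 + 0.14×8.3) / (1 + 0.229×29 + 0.14×35) = 3.36/12.54 = 0.268 J/s.

0.268 J/s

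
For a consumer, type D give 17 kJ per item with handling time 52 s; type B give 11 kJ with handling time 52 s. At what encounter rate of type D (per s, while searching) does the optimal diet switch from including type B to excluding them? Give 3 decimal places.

The zero-one rule: include type B iff E₂/h₂ > λE₁/(1+λh₁). Equality gives the switch point.
λE₁h₂ = E₂ + λE₂h₁ ⇒ λ = E₂/(E₁h₂ − E₂h₁) = 11/(884 − 572) = 0.03526 per s.

0.035 per s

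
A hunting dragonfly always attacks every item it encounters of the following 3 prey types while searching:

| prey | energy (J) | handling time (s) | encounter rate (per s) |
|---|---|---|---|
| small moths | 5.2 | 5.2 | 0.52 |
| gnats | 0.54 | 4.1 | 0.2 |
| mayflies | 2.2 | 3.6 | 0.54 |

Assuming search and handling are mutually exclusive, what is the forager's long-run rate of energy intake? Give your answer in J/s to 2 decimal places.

R = (0.52×5.2 + 0.2×0.54 + 0.54×2.2) / (1 + 0.52×5.2 + 0.2×4.1 + 0.54×3.6) = 4/6.468 = 0.6184 J/s.

0.62 J/s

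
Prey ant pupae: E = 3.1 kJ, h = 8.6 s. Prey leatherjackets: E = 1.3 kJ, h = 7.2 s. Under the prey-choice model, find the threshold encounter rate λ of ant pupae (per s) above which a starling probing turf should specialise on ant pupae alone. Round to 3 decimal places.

0.117 per s

At the threshold, the rate on ant pupae alone equals the profitability of leatherjackets: λ·3.1/(1 + λ·8.6) = 1.3/7.2 = 0.1806.
Rearranging, λ(3.1 − 0.1806×8.6) = 0.1806, so λ = 0.1806/1.547 = 0.1167 per s.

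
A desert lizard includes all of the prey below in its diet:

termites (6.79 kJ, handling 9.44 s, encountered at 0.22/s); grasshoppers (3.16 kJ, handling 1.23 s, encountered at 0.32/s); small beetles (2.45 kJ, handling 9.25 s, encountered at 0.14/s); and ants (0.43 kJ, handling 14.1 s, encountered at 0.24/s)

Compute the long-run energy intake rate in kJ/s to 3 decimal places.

0.362 kJ/s

Energy encountered per unit search time: 0.22×6.79 + 0.32×3.16 + 0.14×2.45 + 0.24×0.43 = 2.951 kJ/s.
Handling time per unit search time: 0.22×9.44 + 0.32×1.23 + 0.14×9.25 + 0.24×14.1 = 7.149.
Rate = 2.951/(1 + 7.149) = 0.3621 kJ/s.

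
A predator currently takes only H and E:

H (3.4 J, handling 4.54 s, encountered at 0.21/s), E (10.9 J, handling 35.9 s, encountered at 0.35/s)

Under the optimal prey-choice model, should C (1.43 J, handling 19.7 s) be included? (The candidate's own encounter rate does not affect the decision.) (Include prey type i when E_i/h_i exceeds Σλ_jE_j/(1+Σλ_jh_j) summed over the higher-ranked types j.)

On H and E alone, R = ΣλE/(1+Σλh) = 4.529/14.52 = 0.3119 J/s.
Profitability of C: 1.43/19.7 = 0.07259 J/s.
Since 0.07259 < R, time spent handling C is better spent searching.

No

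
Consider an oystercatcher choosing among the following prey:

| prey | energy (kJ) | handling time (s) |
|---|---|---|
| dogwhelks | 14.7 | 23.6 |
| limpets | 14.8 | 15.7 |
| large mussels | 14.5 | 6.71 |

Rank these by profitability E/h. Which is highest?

Profitability E/h (kJ/s): dogwhelks = 14.7/23.6 = 0.623, limpets = 14.8/15.7 = 0.943, large mussels = 14.5/6.71 = 2.16.
Ranked: large mussels > limpets > dogwhelks.

large mussels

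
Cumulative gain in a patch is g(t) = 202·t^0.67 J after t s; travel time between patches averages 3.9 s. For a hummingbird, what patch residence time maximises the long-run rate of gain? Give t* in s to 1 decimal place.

7.9 s

Maximise g(t)/(T+t): set derivative to zero → g'(t)(T+t) = g(t).
g'(t) = 0.67·202·t^-0.33. Setting 0.67·202·t^-0.33 = 202·t^0.67/(3.9+t) gives 0.67(3.9+t) = t, so 0.33·t = 0.67×3.9.
t* = 0.67×3.9/0.33 = 7.918 s.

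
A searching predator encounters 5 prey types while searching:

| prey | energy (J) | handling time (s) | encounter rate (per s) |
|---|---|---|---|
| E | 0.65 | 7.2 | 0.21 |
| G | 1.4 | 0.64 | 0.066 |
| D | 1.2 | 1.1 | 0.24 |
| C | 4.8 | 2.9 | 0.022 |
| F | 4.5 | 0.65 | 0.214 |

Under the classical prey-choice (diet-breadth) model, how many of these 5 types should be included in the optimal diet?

Rank by E/h (J/s): F 6.92, G 2.19, C 1.66, D 1.09, E 0.0903. Include each in turn until the next type's E/h falls below the running intake rate.
Rate on top 1: 0.8454. G: 2.19 > 0.8454 → include.
Rate on top 2: 0.8934. C: 1.66 > 0.8934 → include.
Rate on top 3: 0.9324. D: 1.09 > 0.9324 → include.
Rate on top 4: 0.9601. E: 0.0903 < 0.9601 → exclude; stop.
Optimal diet: F, G, C, D — 4 of 5 types.

4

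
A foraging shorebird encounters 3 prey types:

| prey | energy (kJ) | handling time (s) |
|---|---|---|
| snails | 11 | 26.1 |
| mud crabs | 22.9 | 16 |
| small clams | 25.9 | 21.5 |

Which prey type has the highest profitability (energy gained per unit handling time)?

In descending order of E/h:
mud crabs: 22.9/16 = 1.43 kJ/s
small clams: 25.9/21.5 = 1.2 kJ/s
snails: 11/26.1 = 0.421 kJ/s

mud crabs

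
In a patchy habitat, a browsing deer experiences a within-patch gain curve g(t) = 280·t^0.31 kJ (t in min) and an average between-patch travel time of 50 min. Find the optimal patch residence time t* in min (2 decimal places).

22.46 min

By the marginal value theorem, leave when the instantaneous gain rate g'(t) equals the habitat-wide average g(t)/(T + t).
g'(t) = 0.31·280·t^-0.69. Setting 0.31·280·t^-0.69 = 280·t^0.31/(50+t) gives 0.31(50+t) = t, so 0.69·t = 0.31×50.
t* = 0.31×50/0.69 = 22.46 min.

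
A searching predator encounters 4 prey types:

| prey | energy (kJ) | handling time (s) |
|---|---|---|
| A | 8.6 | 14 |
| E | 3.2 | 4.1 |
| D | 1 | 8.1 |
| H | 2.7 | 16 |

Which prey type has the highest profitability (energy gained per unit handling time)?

In descending order of E/h:
E: 3.2/4.1 = 0.78 kJ/s
A: 8.6/14 = 0.614 kJ/s
H: 2.7/16 = 0.169 kJ/s
D: 1/8.1 = 0.123 kJ/s

E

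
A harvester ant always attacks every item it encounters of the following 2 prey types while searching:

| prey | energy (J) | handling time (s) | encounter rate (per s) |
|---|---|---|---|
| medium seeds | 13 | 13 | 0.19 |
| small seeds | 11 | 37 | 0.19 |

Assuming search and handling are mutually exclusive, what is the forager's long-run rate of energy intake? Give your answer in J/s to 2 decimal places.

0.43 J/s

Energy encountered per unit search time: 0.19×13 + 0.19×11 = 4.56 J/s.
Handling time per unit search time: 0.19×13 + 0.19×37 = 9.5.
Rate = 4.56/(1 + 9.5) = 0.4343 J/s.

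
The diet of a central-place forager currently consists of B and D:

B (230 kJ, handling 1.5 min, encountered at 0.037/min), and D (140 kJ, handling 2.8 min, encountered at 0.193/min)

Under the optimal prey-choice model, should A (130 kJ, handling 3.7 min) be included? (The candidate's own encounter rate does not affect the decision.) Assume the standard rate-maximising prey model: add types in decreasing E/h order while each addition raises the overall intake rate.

Yes

Current rate: (0.037×230 + 0.193×140)/(1 + 0.037×1.5 + 0.193×2.8) = 22.26 kJ/min.
A: E/h = 130/3.7 = 35.14 kJ/min.
35.14 > 22.26, so adding A raises the average — include it.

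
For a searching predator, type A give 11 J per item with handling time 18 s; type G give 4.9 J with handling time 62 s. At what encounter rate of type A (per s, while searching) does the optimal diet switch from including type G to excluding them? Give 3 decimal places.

0.008 per s

At the threshold, the rate on type A alone equals the profitability of type G: λ·11/(1 + λ·18) = 4.9/62 = 0.07903.
Rearranging, λ(11 − 0.07903×18) = 0.07903, so λ = 0.07903/9.577 = 0.008252 per s.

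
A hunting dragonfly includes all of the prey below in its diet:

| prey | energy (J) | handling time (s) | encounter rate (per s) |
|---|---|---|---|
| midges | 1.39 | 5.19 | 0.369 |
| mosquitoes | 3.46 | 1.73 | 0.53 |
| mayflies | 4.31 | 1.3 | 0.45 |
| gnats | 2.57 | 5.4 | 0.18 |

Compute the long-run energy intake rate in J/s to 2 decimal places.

Energy encountered per unit search time: 0.369×1.39 + 0.53×3.46 + 0.45×4.31 + 0.18×2.57 = 4.749 J/s.
Handling time per unit search time: 0.369×5.19 + 0.53×1.73 + 0.45×1.3 + 0.18×5.4 = 4.389.
Rate = 4.749/(1 + 4.389) = 0.8812 J/s.

0.88 J/s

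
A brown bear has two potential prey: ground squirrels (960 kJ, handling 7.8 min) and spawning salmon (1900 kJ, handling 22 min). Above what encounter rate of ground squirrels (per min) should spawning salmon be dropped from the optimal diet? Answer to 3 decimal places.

Drop spawning salmon once their profitability E₂/h₂ falls below the rate achievable on ground squirrels alone: E₂/h₂ = λE₁/(1 + λh₁).
Solve for λ: λE₁h₂ = E₂(1 + λh₁) → λ(E₁h₂ − E₂h₁) = E₂ → λ = E₂/(E₁h₂ − E₂h₁).
λ = 1900/(960×22 − 1900×7.8) = 1900/6300 = 0.3016 per min.

0.302 per min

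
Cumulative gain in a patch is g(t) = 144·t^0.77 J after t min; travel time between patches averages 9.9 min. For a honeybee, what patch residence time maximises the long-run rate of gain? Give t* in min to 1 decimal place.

33.1 min

Maximise g(t)/(T+t): set derivative to zero → g'(t)(T+t) = g(t).
g'(t) = 0.77·144·t^-0.23. Setting 0.77·144·t^-0.23 = 144·t^0.77/(9.9+t) gives 0.77(9.9+t) = t, so 0.23·t = 0.77×9.9.
t* = 0.77×9.9/0.23 = 33.14 min.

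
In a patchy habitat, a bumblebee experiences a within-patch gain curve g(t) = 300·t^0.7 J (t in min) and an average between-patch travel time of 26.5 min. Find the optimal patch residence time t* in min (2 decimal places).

61.83 min

Maximise g(t)/(T+t): set derivative to zero → g'(t)(T+t) = g(t).
g'(t) = 0.7·300·t^-0.3. Setting 0.7·300·t^-0.3 = 300·t^0.7/(26.5+t) gives 0.7(26.5+t) = t, so 0.30·t = 0.7×26.5.
t* = 0.7×26.5/0.30 = 61.83 min.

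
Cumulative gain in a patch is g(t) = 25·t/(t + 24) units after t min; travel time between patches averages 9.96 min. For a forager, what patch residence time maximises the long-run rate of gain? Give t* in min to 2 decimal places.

Optimal t* satisfies g'(t*) = g(t*)/(T + t*).
g'(t) = 25·24/(t + 24)². Setting 25·24/(t+24)² = 25t/[(t+24)(9.96+t)] gives 24(9.96+t) = t(t+24), so t² = 24×9.96 = 239.
t* = √239 = 15.46 min.

15.46 min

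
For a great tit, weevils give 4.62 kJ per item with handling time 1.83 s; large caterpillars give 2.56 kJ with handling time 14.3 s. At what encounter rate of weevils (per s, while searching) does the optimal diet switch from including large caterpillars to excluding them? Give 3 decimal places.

0.042 per s

Drop large caterpillars once their profitability E₂/h₂ falls below the rate achievable on weevils alone: E₂/h₂ = λE₁/(1 + λh₁).
Solve for λ: λE₁h₂ = E₂(1 + λh₁) → λ(E₁h₂ − E₂h₁) = E₂ → λ = E₂/(E₁h₂ − E₂h₁).
λ = 2.56/(4.62×14.3 − 2.56×1.83) = 2.56/61.38 = 0.04171 per s.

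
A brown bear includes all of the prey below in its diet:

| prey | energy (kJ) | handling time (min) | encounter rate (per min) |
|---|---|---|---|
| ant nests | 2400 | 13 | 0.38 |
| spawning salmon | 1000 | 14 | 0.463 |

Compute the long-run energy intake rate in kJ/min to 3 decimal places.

Energy encountered per unit search time: 0.38×2400 + 0.463×1000 = 1375 kJ/min.
Handling time per unit search time: 0.38×13 + 0.463×14 = 11.42.
Rate = 1375/(1 + 11.42) = 110.7 kJ/min.

110.691 kJ/min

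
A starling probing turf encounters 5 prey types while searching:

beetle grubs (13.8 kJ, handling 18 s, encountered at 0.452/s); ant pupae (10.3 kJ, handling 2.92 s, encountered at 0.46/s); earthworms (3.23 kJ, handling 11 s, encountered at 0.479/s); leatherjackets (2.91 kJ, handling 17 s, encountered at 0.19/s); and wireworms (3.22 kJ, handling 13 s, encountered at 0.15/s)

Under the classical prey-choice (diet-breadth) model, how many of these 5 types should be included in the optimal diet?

E/h in descending order: ant pupae 3.53, beetle grubs 0.767, earthworms 0.294, wireworms 0.248, leatherjackets 0.171 kJ/s. The optimal diet is the largest prefix of this list for which every included type satisfies E_i/h_i > R on the types above it.
Rate on top 1: 2.022. beetle grubs: 0.767 < 2.022 → exclude; stop.
Optimal diet: ant pupae — 1 of 5 types.

1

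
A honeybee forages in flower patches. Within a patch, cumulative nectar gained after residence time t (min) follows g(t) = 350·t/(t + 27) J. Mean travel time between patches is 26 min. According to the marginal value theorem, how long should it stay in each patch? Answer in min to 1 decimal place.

By the marginal value theorem, leave when the instantaneous gain rate g'(t) equals the habitat-wide average g(t)/(T + t).
g'(t) = 350·27/(t + 27)². Setting 350·27/(t+27)² = 350t/[(t+27)(26+t)] gives 27(26+t) = t(t+27), so t² = 27×26 = 702.
t* = √702 = 26.5 min.

26.5 min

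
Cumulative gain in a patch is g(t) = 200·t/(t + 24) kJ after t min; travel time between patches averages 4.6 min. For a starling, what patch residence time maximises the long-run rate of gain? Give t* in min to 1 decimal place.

Optimal t* satisfies g'(t*) = g(t*)/(T + t*).
g'(t) = 200·24/(t + 24)². Setting 200·24/(t+24)² = 200t/[(t+24)(4.6+t)] gives 24(4.6+t) = t(t+24), so t² = 24×4.6 = 110.4.
t* = √110.4 = 10.51 min.

10.5 min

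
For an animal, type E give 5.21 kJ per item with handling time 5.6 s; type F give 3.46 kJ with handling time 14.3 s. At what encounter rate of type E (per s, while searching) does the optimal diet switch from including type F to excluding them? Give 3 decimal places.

The zero-one rule: include type F iff E₂/h₂ > λE₁/(1+λh₁). Equality gives the switch point.
λE₁h₂ = E₂ + λE₂h₁ ⇒ λ = E₂/(E₁h₂ − E₂h₁) = 3.46/(74.5 − 19.38) = 0.06276 per s.

0.063 per s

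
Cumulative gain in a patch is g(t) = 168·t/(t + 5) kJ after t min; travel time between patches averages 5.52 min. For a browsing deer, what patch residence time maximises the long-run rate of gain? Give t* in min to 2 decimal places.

By the marginal value theorem, leave when the instantaneous gain rate g'(t) equals the habitat-wide average g(t)/(T + t).
g'(t) = 168·5/(t + 5)². Setting 168·5/(t+5)² = 168t/[(t+5)(5.52+t)] gives 5(5.52+t) = t(t+5), so t² = 5×5.52 = 27.6.
t* = √27.6 = 5.254 min.

5.25 min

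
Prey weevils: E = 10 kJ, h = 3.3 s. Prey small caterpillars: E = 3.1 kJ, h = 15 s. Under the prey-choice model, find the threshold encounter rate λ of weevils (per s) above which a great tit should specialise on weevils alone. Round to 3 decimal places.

0.022 per s

At the threshold, the rate on weevils alone equals the profitability of small caterpillars: λ·10/(1 + λ·3.3) = 3.1/15 = 0.2067.
Rearranging, λ(10 − 0.2067×3.3) = 0.2067, so λ = 0.2067/9.318 = 0.02218 per s.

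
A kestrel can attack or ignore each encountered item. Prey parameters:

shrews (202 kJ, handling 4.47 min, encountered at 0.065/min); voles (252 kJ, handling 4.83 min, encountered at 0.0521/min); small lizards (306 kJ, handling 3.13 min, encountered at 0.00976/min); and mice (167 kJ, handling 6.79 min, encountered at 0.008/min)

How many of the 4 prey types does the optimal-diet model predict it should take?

E/h in descending order: small lizards 97.8, voles 52.2, shrews 45.2, mice 24.6 kJ/min. The optimal diet is the largest prefix of this list for which every included type satisfies E_i/h_i > R on the types above it.
Rate on top 1: 2.898. voles: 52.2 > 2.898 → include.
Rate on top 2: 12.57. shrews: 45.2 > 12.57 → include.
Rate on top 3: 18.6. mice: 24.6 > 18.6 → include.
Optimal diet: small lizards, voles, shrews, mice — 4 of 4 types.

4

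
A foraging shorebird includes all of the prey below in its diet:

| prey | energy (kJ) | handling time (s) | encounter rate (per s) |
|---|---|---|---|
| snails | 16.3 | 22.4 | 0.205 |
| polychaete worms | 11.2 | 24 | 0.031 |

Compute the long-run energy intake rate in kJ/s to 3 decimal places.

0.582 kJ/s

R = Σλ_iE_i / (1 + Σλ_ih_i)
Numerator: 0.205×16.3 + 0.031×11.2 = 3.689
Denominator: 1 + 0.205×22.4 + 0.031×24 = 6.336
R = 3.689/6.336 = 0.5822 kJ/s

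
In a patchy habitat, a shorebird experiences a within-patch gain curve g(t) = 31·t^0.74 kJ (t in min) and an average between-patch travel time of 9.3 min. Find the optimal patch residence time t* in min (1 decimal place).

Optimal t* satisfies g'(t*) = g(t*)/(T + t*).
g'(t) = 0.74·31·t^-0.26. Setting 0.74·31·t^-0.26 = 31·t^0.74/(9.3+t) gives 0.74(9.3+t) = t, so 0.26·t = 0.74×9.3.
t* = 0.74×9.3/0.26 = 26.47 min.

26.5 min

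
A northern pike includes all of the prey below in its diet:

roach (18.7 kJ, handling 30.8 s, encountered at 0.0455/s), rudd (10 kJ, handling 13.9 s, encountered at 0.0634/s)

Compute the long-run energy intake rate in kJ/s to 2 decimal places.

0.45 kJ/s

Energy encountered per unit search time: 0.0455×18.7 + 0.0634×10 = 1.485 kJ/s.
Handling time per unit search time: 0.0455×30.8 + 0.0634×13.9 = 2.283.
Rate = 1.485/(1 + 2.283) = 0.4523 kJ/s.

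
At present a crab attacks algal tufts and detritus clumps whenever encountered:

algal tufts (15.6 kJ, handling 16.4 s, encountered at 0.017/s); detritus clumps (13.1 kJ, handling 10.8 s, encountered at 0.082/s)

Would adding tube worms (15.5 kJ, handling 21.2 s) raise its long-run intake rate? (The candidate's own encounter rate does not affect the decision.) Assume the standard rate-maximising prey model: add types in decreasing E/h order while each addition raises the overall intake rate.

Current rate: (0.017×15.6 + 0.082×13.1)/(1 + 0.017×16.4 + 0.082×10.8) = 0.6188 kJ/s.
Profitability of tube worms: 15.5/21.2 = 0.7311 kJ/s.
0.7311 > 0.6188, so adding tube worms raises the average — include it.

Yes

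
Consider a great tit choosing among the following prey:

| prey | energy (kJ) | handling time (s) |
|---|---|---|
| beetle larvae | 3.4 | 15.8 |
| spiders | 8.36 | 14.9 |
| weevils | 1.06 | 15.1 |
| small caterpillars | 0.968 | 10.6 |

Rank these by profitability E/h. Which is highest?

Profitability E/h (kJ/s): beetle larvae = 3.4/15.8 = 0.215, spiders = 8.36/14.9 = 0.561, weevils = 1.06/15.1 = 0.0702, small caterpillars = 0.968/10.6 = 0.0913.
Ranked: spiders > beetle larvae > small caterpillars > weevils.

spiders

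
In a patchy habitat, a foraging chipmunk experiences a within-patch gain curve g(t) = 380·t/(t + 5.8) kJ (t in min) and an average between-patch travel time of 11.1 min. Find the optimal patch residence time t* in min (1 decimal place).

Maximise g(t)/(T+t): set derivative to zero → g'(t)(T+t) = g(t).
g'(t) = 380·5.8/(t + 5.8)². Setting 380·5.8/(t+5.8)² = 380t/[(t+5.8)(11.1+t)] gives 5.8(11.1+t) = t(t+5.8), so t² = 5.8×11.1 = 64.38.
t* = √64.38 = 8.024 min.

8.0 min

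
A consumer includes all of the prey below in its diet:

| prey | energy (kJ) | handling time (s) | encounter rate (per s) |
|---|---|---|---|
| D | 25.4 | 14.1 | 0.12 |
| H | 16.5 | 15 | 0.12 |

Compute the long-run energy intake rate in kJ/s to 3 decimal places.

Energy encountered per unit search time: 0.12×25.4 + 0.12×16.5 = 5.028 kJ/s.
Handling time per unit search time: 0.12×14.1 + 0.12×15 = 3.492.
Rate = 5.028/(1 + 3.492) = 1.119 kJ/s.

1.119 kJ/s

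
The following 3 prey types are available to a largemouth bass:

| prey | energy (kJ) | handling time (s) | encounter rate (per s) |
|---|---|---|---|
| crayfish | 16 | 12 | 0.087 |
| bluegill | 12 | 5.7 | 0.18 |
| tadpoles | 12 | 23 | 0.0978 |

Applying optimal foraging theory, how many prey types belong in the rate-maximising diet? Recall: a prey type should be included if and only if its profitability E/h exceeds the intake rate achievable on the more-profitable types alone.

2

Rank by E/h (kJ/s): bluegill 2.11, crayfish 1.33, tadpoles 0.522. Include each in turn until the next type's E/h falls below the running intake rate.
Rate on top 1: 1.066. crayfish: 1.33 > 1.066 → include.
Rate on top 2: 1.157. tadpoles: 0.522 < 1.157 → exclude; stop.
Optimal diet: bluegill, crayfish — 2 of 3 types.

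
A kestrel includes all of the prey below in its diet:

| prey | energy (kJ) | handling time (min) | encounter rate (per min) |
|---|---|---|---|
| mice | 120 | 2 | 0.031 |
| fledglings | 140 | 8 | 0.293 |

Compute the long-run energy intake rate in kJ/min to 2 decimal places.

Energy encountered per unit search time: 0.031×120 + 0.293×140 = 44.74 kJ/min.
Handling time per unit search time: 0.031×2 + 0.293×8 = 2.406.
Rate = 44.74/(1 + 2.406) = 13.14 kJ/min.

13.14 kJ/min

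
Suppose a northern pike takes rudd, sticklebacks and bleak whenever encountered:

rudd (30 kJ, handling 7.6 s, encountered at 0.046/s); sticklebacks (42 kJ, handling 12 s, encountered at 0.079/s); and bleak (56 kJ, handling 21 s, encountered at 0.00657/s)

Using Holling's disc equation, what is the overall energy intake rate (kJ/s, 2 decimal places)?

2.08 kJ/s

R = (0.046×30 + 0.079×42 + 0.00657×56) / (1 + 0.046×7.6 + 0.079×12 + 0.00657×21) = 5.066/2.436 = 2.08 kJ/s.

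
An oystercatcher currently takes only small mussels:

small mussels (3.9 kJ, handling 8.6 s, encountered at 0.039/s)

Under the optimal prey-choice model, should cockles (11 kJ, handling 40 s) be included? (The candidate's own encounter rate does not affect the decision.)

On small mussels alone, R = ΣλE/(1+Σλh) = 0.1521/1.335 = 0.1139 kJ/s.
Profitability of cockles: 11/40 = 0.275 kJ/s.
Since 0.275 > R, including cockles increases the long-run rate.

Yes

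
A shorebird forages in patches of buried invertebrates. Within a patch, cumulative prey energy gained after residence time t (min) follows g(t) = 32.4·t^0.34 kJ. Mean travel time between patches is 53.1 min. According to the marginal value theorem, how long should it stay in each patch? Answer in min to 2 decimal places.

27.35 min

By the marginal value theorem, leave when the instantaneous gain rate g'(t) equals the habitat-wide average g(t)/(T + t).
g'(t) = 0.34·32.4·t^-0.66. Setting 0.34·32.4·t^-0.66 = 32.4·t^0.34/(53.1+t) gives 0.34(53.1+t) = t, so 0.66·t = 0.34×53.1.
t* = 0.34×53.1/0.66 = 27.35 min.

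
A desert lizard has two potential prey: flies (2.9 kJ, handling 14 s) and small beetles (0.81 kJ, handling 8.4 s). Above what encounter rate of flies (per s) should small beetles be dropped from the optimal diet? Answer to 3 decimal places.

Drop small beetles once their profitability E₂/h₂ falls below the rate achievable on flies alone: E₂/h₂ = λE₁/(1 + λh₁).
Solve for λ: λE₁h₂ = E₂(1 + λh₁) → λ(E₁h₂ − E₂h₁) = E₂ → λ = E₂/(E₁h₂ − E₂h₁).
λ = 0.81/(2.9×8.4 − 0.81×14) = 0.81/13.02 = 0.06221 per s.

0.062 per s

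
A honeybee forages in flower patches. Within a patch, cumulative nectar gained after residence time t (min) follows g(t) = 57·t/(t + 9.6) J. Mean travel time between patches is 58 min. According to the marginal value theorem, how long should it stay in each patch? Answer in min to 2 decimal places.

23.60 min

Maximise g(t)/(T+t): set derivative to zero → g'(t)(T+t) = g(t).
g'(t) = 57·9.6/(t + 9.6)². Setting 57·9.6/(t+9.6)² = 57t/[(t+9.6)(58+t)] gives 9.6(58+t) = t(t+9.6), so t² = 9.6×58 = 556.8.
t* = √556.8 = 23.6 min.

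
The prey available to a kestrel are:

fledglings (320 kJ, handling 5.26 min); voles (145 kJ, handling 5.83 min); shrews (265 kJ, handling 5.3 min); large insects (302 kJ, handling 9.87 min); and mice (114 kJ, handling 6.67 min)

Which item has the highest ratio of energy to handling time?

Profitability E/h (kJ/min): fledglings = 320/5.26 = 60.8, voles = 145/5.83 = 24.9, shrews = 265/5.3 = 50, large insects = 302/9.87 = 30.6, mice = 114/6.67 = 17.1.
Ranked: fledglings > shrews > large insects > voles > mice.

fledglings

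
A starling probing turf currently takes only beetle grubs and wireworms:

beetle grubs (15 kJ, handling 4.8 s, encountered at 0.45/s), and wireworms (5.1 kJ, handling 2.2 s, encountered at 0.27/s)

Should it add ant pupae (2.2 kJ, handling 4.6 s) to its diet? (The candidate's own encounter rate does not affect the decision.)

Intake rate on the current diet: R = (0.45×15 + 0.27×5.1) / (1 + 0.45×4.8 + 0.27×2.2) = 8.127/3.754 = 2.165 kJ/s.
Profitability of ant pupae: 2.2/4.6 = 0.4783 kJ/s.
Since 0.4783 < R, time spent handling ant pupae is better spent searching.

No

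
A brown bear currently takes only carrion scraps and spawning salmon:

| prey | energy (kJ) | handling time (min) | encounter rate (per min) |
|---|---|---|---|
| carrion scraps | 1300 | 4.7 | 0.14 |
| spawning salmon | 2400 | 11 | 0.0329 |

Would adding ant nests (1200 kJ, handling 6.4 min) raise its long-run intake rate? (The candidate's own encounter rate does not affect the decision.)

On carrion scraps and spawning salmon alone, R = ΣλE/(1+Σλh) = 261/2.02 = 129.2 kJ/min.
ant nests: E/h = 1200/6.4 = 187.5 kJ/min.
Since 187.5 > R, including ant nests increases the long-run rate.

Yes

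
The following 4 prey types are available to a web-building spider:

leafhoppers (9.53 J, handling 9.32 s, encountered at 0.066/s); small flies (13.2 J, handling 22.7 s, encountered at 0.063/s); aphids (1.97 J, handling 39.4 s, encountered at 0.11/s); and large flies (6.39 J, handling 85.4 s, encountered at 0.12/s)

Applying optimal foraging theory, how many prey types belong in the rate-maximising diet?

Rank by E/h (J/s): leafhoppers 1.02, small flies 0.581, large flies 0.0748, aphids 0.05. Include each in turn until the next type's E/h falls below the running intake rate.
Rate on top 1: 0.3894. small flies: 0.581 > 0.3894 → include.
Rate on top 2: 0.4796. large flies: 0.0748 < 0.4796 → exclude; stop.
Optimal diet: leafhoppers, small flies — 2 of 4 types.

2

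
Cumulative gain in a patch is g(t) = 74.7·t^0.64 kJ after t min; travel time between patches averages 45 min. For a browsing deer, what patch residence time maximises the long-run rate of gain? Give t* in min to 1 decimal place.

80.0 min

By the marginal value theorem, leave when the instantaneous gain rate g'(t) equals the habitat-wide average g(t)/(T + t).
g'(t) = 0.64·74.7·t^-0.36. Setting 0.64·74.7·t^-0.36 = 74.7·t^0.64/(45+t) gives 0.64(45+t) = t, so 0.36·t = 0.64×45.
t* = 0.64×45/0.36 = 80 min.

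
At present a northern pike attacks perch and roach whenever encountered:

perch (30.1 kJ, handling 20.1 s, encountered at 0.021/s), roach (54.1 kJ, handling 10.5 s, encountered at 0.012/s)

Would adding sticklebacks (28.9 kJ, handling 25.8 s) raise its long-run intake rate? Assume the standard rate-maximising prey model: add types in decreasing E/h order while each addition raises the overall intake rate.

Yes

On perch and roach alone, R = ΣλE/(1+Σλh) = 1.281/1.548 = 0.8277 kJ/s.
Profitability of sticklebacks: 28.9/25.8 = 1.12 kJ/s.
Since 1.12 > R, including sticklebacks increases the long-run rate.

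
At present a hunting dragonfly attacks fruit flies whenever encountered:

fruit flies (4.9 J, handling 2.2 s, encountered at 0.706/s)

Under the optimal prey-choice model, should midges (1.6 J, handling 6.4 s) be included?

No

Current rate: (0.706×4.9)/(1 + 0.706×2.2) = 1.355 J/s.
midges: E/h = 1.6/6.4 = 0.25 J/s.
Since 0.25 < R, time spent handling midges is better spent searching.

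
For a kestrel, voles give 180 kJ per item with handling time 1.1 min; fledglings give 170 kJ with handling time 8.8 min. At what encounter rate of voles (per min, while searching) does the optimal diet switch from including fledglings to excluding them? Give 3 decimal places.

0.122 per min

Drop fledglings once their profitability E₂/h₂ falls below the rate achievable on voles alone: E₂/h₂ = λE₁/(1 + λh₁).
Solve for λ: λE₁h₂ = E₂(1 + λh₁) → λ(E₁h₂ − E₂h₁) = E₂ → λ = E₂/(E₁h₂ − E₂h₁).
λ = 170/(180×8.8 − 170×1.1) = 170/1397 = 0.1217 per min.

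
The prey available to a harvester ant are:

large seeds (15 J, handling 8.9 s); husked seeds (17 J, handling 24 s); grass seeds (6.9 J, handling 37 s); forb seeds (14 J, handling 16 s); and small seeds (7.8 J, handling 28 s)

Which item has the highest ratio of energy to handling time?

large seeds

Profitability E/h (J/s): large seeds = 15/8.9 = 1.69, husked seeds = 17/24 = 0.708, grass seeds = 6.9/37 = 0.186, forb seeds = 14/16 = 0.875, small seeds = 7.8/28 = 0.279.
Ranked: large seeds > forb seeds > husked seeds > small seeds > grass seeds.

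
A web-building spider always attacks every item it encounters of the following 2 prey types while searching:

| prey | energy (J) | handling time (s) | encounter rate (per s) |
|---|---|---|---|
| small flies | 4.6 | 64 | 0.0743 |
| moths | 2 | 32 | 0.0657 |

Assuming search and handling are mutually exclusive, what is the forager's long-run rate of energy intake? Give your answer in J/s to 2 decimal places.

0.06 J/s

Energy encountered per unit search time: 0.0743×4.6 + 0.0657×2 = 0.4732 J/s.
Handling time per unit search time: 0.0743×64 + 0.0657×32 = 6.858.
Rate = 0.4732/(1 + 6.858) = 0.06022 J/s.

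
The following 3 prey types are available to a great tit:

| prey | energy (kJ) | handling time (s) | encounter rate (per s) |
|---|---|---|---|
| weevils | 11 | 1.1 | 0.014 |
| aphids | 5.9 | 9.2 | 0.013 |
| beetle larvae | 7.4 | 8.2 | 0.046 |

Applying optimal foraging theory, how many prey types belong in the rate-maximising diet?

Rank by E/h (kJ/s): weevils 10, beetle larvae 0.902, aphids 0.641. Include each in turn until the next type's E/h falls below the running intake rate.
Rate on top 1: 0.1517. beetle larvae: 0.902 > 0.1517 → include.
Rate on top 2: 0.355. aphids: 0.641 > 0.355 → include.
Optimal diet: weevils, beetle larvae, aphids — 3 of 3 types.

3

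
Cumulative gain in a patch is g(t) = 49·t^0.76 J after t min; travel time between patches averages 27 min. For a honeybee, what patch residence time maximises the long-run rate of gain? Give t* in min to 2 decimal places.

85.50 min

Optimal t* satisfies g'(t*) = g(t*)/(T + t*).
g'(t) = 0.76·49·t^-0.24. Setting 0.76·49·t^-0.24 = 49·t^0.76/(27+t) gives 0.76(27+t) = t, so 0.24·t = 0.76×27.
t* = 0.76×27/0.24 = 85.5 min.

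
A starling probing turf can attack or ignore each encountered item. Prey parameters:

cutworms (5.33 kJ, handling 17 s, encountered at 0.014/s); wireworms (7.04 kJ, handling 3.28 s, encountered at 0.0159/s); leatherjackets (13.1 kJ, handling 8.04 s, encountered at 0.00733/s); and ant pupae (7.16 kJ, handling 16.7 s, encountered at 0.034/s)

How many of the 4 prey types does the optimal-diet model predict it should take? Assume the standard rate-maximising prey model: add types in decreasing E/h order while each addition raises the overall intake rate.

Rank by E/h (kJ/s): wireworms 2.15, leatherjackets 1.63, ant pupae 0.429, cutworms 0.314. Include each in turn until the next type's E/h falls below the running intake rate.
Rate on top 1: 0.1064. leatherjackets: 1.63 > 0.1064 → include.
Rate on top 2: 0.1872. ant pupae: 0.429 > 0.1872 → include.
Rate on top 3: 0.2689. cutworms: 0.314 > 0.2689 → include.
Optimal diet: wireworms, leatherjackets, ant pupae, cutworms — 4 of 4 types.

4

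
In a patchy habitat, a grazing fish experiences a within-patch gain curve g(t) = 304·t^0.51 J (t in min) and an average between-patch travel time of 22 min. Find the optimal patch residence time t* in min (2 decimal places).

Optimal t* satisfies g'(t*) = g(t*)/(T + t*).
g'(t) = 0.51·304·t^-0.49. Setting 0.51·304·t^-0.49 = 304·t^0.51/(22+t) gives 0.51(22+t) = t, so 0.49·t = 0.51×22.
t* = 0.51×22/0.49 = 22.9 min.

22.90 min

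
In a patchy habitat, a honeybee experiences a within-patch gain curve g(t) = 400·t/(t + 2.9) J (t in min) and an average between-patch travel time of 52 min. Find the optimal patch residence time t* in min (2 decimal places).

Optimal t* satisfies g'(t*) = g(t*)/(T + t*).
g'(t) = 400·2.9/(t + 2.9)². Setting 400·2.9/(t+2.9)² = 400t/[(t+2.9)(52+t)] gives 2.9(52+t) = t(t+2.9), so t² = 2.9×52 = 150.8.
t* = √150.8 = 12.28 min.

12.28 min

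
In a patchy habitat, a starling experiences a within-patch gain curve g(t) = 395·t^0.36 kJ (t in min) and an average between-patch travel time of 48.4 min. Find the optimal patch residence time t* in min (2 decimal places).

27.22 min

Optimal t* satisfies g'(t*) = g(t*)/(T + t*).
g'(t) = 0.36·395·t^-0.64. Setting 0.36·395·t^-0.64 = 395·t^0.36/(48.4+t) gives 0.36(48.4+t) = t, so 0.64·t = 0.36×48.4.
t* = 0.36×48.4/0.64 = 27.22 min.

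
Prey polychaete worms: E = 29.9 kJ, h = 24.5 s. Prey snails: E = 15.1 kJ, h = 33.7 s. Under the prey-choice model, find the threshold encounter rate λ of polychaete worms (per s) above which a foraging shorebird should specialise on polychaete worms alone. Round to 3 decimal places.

At the threshold, the rate on polychaete worms alone equals the profitability of snails: λ·29.9/(1 + λ·24.5) = 15.1/33.7 = 0.4481.
Rearranging, λ(29.9 − 0.4481×24.5) = 0.4481, so λ = 0.4481/18.92 = 0.02368 per s.

0.024 per s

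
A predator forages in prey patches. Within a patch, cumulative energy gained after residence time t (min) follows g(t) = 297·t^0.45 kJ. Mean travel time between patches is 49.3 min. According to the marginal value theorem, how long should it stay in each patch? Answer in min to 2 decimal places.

40.34 min

By the marginal value theorem, leave when the instantaneous gain rate g'(t) equals the habitat-wide average g(t)/(T + t).
g'(t) = 0.45·297·t^-0.55. Setting 0.45·297·t^-0.55 = 297·t^0.45/(49.3+t) gives 0.45(49.3+t) = t, so 0.55·t = 0.45×49.3.
t* = 0.45×49.3/0.55 = 40.34 min.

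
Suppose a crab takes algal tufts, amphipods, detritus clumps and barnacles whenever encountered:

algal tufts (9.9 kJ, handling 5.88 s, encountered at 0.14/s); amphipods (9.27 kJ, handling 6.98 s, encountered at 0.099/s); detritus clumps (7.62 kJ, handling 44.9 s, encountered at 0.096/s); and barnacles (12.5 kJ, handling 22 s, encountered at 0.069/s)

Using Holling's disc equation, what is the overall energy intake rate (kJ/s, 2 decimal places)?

0.47 kJ/s

R = (0.14×9.9 + 0.099×9.27 + 0.096×7.62 + 0.069×12.5) / (1 + 0.14×5.88 + 0.099×6.98 + 0.096×44.9 + 0.069×22) = 3.898/8.343 = 0.4672 kJ/s.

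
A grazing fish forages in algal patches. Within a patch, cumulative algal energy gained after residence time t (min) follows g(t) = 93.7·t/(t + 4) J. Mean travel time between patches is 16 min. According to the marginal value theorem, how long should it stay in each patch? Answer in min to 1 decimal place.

Optimal t* satisfies g'(t*) = g(t*)/(T + t*).
g'(t) = 93.7·4/(t + 4)². Setting 93.7·4/(t+4)² = 93.7t/[(t+4)(16+t)] gives 4(16+t) = t(t+4), so t² = 4×16 = 64.
t* = √64 = 8 min.

8.0 min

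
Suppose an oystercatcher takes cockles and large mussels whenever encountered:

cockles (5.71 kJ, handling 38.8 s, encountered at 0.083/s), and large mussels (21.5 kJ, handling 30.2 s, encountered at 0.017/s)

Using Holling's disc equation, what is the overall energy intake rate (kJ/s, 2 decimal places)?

R = (0.083×5.71 + 0.017×21.5) / (1 + 0.083×38.8 + 0.017×30.2) = 0.8394/4.734 = 0.1773 kJ/s.

0.18 kJ/s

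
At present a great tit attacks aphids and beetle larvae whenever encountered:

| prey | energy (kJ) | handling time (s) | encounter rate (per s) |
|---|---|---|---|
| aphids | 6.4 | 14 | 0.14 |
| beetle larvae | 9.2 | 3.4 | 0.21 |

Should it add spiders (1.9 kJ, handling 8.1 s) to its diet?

Intake rate on the current diet: R = (0.14×6.4 + 0.21×9.2) / (1 + 0.14×14 + 0.21×3.4) = 2.828/3.674 = 0.7697 kJ/s.
spiders: E/h = 1.9/8.1 = 0.2346 kJ/s.
Since 0.2346 < R, time spent handling spiders is better spent searching.

No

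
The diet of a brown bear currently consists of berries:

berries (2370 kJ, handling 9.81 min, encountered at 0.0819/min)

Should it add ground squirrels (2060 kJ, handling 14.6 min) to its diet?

Yes

Intake rate on the current diet: R = (0.0819×2370) / (1 + 0.0819×9.81) = 194.1/1.803 = 107.6 kJ/min.
Profitability of ground squirrels: 2060/14.6 = 141.1 kJ/min.
141.1 > 107.6, so adding ground squirrels raises the average — include it.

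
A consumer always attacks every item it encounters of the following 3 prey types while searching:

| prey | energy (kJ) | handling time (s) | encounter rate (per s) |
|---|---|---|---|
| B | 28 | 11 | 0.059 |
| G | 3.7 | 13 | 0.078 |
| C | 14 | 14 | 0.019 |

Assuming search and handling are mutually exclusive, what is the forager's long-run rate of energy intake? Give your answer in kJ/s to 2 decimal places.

0.75 kJ/s

Energy encountered per unit search time: 0.059×28 + 0.078×3.7 + 0.019×14 = 2.207 kJ/s.
Handling time per unit search time: 0.059×11 + 0.078×13 + 0.019×14 = 1.929.
Rate = 2.207/(1 + 1.929) = 0.7534 kJ/s.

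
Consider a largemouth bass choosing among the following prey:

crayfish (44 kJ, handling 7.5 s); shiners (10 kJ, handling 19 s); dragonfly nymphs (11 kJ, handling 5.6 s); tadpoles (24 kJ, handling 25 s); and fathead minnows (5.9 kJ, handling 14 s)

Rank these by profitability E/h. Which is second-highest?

dragonfly nymphs

Profitability E/h (kJ/s): crayfish = 44/7.5 = 5.87, shiners = 10/19 = 0.526, dragonfly nymphs = 11/5.6 = 1.96, tadpoles = 24/25 = 0.96, fathead minnows = 5.9/14 = 0.421.
Ranked: crayfish > dragonfly nymphs > tadpoles > shiners > fathead minnows.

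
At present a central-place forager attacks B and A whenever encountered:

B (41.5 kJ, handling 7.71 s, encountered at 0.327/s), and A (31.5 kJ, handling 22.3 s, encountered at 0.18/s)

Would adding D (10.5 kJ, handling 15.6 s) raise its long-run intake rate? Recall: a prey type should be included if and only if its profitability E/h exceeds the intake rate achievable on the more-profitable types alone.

Current rate: (0.327×41.5 + 0.18×31.5)/(1 + 0.327×7.71 + 0.18×22.3) = 2.553 kJ/s.
D: E/h = 10.5/15.6 = 0.6731 kJ/s.
0.6731 < 2.553, so adding D would lower the average — exclude it.

No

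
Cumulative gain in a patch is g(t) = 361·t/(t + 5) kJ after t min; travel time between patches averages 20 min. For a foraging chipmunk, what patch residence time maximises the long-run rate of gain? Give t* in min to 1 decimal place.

10.0 min

Optimal t* satisfies g'(t*) = g(t*)/(T + t*).
g'(t) = 361·5/(t + 5)². Setting 361·5/(t+5)² = 361t/[(t+5)(20+t)] gives 5(20+t) = t(t+5), so t² = 5×20 = 100.
t* = √100 = 10 min.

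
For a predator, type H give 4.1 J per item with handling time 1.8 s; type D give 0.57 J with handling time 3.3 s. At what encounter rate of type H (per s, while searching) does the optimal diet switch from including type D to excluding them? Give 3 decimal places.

The zero-one rule: include type D iff E₂/h₂ > λE₁/(1+λh₁). Equality gives the switch point.
λE₁h₂ = E₂ + λE₂h₁ ⇒ λ = E₂/(E₁h₂ − E₂h₁) = 0.57/(13.53 − 1.026) = 0.04559 per s.

0.046 per s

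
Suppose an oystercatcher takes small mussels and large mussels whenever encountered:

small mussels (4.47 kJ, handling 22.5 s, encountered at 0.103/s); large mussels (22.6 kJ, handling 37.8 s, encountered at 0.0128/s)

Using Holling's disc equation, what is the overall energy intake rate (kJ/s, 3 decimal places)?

0.197 kJ/s

R = Σλ_iE_i / (1 + Σλ_ih_i)
Numerator: 0.103×4.47 + 0.0128×22.6 = 0.7497
Denominator: 1 + 0.103×22.5 + 0.0128×37.8 = 3.801
R = 0.7497/3.801 = 0.1972 kJ/s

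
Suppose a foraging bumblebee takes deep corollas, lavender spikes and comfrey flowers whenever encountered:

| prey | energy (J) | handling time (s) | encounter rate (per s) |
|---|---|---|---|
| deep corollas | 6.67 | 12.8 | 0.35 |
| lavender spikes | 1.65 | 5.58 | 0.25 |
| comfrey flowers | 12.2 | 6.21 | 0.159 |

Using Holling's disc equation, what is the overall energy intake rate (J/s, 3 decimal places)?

0.596 J/s

R = Σλ_iE_i / (1 + Σλ_ih_i)
Numerator: 0.35×6.67 + 0.25×1.65 + 0.159×12.2 = 4.687
Denominator: 1 + 0.35×12.8 + 0.25×5.58 + 0.159×6.21 = 7.862
R = 4.687/7.862 = 0.5961 J/s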